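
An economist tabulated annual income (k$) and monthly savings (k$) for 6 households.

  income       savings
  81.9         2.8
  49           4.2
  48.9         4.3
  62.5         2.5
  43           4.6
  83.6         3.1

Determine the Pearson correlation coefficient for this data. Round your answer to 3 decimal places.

n = 6, Σx = 368.9, Σy = 21.5, Σx² = 24244.03, Σy² = 80.99, Σxy = 1258.6
nΣxy − ΣxΣy = 7551.6 − 7931.35 = -379.75
nΣx² − (Σx)² = 145464.18 − 136087.21 = 9376.97; nΣy² − (Σy)² = 485.94 − 462.25 = 23.69
r = -379.75 / √(9376.97 × 23.69) = -379.75 / 471.3177 ≈ -0.806

-0.806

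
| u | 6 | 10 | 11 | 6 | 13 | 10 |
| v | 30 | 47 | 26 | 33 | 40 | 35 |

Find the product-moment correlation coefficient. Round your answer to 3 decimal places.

n = 6, Σu = 56, Σv = 211, Σu² = 562, Σv² = 7699, Σuv = 2004
nΣuv − ΣuΣv = 12024 − 11816 = 208
nΣu² − (Σu)² = 3372 − 3136 = 236; nΣv² − (Σv)² = 46194 − 44521 = 1673
r = 208 / √(236 × 1673) = 208 / 628.3534 ≈ 0.331

0.331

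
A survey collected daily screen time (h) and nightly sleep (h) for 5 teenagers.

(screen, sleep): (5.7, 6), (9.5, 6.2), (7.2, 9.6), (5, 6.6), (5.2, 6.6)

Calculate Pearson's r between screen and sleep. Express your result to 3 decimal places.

n = 5, Σx = 32.6, Σy = 35, Σx² = 226.62, Σy² = 253.72, Σxy = 229.54
nΣxy − ΣxΣy = 1147.7 − 1141 = 6.7
nΣx² − (Σx)² = 1133.1 − 1062.76 = 70.34; nΣy² − (Σy)² = 1268.6 − 1225 = 43.6
r = 6.7 / √(70.34 × 43.6) = 6.7 / 55.3789 ≈ 0.121

0.121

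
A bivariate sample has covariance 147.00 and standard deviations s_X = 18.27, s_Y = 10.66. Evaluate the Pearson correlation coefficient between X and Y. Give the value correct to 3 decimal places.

0.755

r = Cov(X,Y) / (s_X · s_Y) = 147.00 / (18.27 × 10.66)
  = 147.00 / 194.7582 ≈ 0.755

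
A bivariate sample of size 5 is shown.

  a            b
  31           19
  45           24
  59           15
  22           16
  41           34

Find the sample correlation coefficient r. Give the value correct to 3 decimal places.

0.053

n = 5, Σa = 198, Σb = 108, Σa² = 8632, Σb² = 2574, Σab = 4300
nΣab − ΣaΣb = 21500 − 21384 = 116
nΣa² − (Σa)² = 43160 − 39204 = 3956; nΣb² − (Σb)² = 12870 − 11664 = 1206
r = 116 / √(3956 × 1206) = 116 / 2184.2472 ≈ 0.053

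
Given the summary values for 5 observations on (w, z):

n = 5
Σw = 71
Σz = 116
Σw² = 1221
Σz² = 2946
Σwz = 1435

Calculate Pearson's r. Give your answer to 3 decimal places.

r = (nΣwz − ΣwΣz) / √[(nΣw² − (Σw)²)(nΣz² − (Σz)²)]
Numerator: 5×1435 − 71×116 = -1061
Denominator: √[(6105 − 5041)(14730 − 13456)] = √[1064 × 1274] = 1164.2749
r = -1061 / 1164.2749 ≈ -0.911

-0.911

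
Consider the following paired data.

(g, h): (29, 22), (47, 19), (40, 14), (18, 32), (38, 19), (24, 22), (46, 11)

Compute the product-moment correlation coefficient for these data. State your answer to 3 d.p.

n = 7, Σg = 242, Σh = 139, Σg² = 9110, Σh² = 3031, Σgh = 4423
nΣgh − ΣgΣh = 30961 − 33638 = -2677
nΣg² − (Σg)² = 63770 − 58564 = 5206; nΣh² − (Σh)² = 21217 − 19321 = 1896
r = -2677 / √(5206 × 1896) = -2677 / 3141.7473 ≈ -0.852

-0.852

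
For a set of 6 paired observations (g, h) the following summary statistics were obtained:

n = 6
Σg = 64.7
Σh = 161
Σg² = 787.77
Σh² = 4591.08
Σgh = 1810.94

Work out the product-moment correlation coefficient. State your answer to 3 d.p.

0.479

r = (nΣgh − ΣgΣh) / √[(nΣg² − (Σg)²)(nΣh² − (Σh)²)]
Numerator: 6×1810.94 − 64.7×161 = 448.94
Denominator: √[(4726.62 − 4186.09)(27546.48 − 25921)] = √[540.53 × 1625.48] = 937.3477
r = 448.94 / 937.3477 ≈ 0.479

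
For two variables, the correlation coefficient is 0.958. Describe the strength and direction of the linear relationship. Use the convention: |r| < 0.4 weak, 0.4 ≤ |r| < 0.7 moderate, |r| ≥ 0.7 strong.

strong positive

r = 0.958 > 0 so the relationship is positive.
|r| = 0.958, which falls in the strong range.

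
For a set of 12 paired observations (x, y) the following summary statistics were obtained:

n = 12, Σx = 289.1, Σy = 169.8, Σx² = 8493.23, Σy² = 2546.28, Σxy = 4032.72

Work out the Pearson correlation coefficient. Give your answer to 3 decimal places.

r = (nΣxy − ΣxΣy) / √[(nΣx² − (Σx)²)(nΣy² − (Σy)²)]
Numerator: 12×4032.72 − 289.1×169.8 = -696.54
Denominator: √[(101918.76 − 83578.81)(30555.36 − 28832.04)] = √[18339.95 × 1723.32] = 5621.8860
r = -696.54 / 5621.8860 ≈ -0.124

-0.124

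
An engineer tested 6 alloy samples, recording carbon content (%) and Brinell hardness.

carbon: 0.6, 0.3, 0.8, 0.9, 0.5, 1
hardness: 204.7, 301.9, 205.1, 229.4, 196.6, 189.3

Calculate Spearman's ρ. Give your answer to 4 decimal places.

-0.4286

Rank carbon: 3, 1, 4, 5, 2, 6
Rank hardness: 3, 6, 4, 5, 2, 1
d = rank(carbon) − rank(hardness): 0, -5, 0, 0, 0, 5; Σd² = 50
ρ = 1 − 6Σd² / [n(n²−1)] = 1 − 6×50 / (6×35) = 1 − 300/210 ≈ -0.4286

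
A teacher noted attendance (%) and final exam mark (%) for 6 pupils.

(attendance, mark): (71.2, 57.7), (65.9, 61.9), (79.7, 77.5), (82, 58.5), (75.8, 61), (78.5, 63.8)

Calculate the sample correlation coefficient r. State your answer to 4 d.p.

0.3069

n = 6, Σx = 453.1, Σy = 380.4, Σx² = 34396.23, Σy² = 24380.84, Σxy = 28793.3
nΣxy − ΣxΣy = 172759.8 − 172359.24 = 400.56
nΣx² − (Σx)² = 206377.38 − 205299.61 = 1077.77; nΣy² − (Σy)² = 146285.04 − 144704.16 = 1580.88
r = 400.56 / √(1077.77 × 1580.88) = 400.56 / 1305.3065 ≈ 0.3069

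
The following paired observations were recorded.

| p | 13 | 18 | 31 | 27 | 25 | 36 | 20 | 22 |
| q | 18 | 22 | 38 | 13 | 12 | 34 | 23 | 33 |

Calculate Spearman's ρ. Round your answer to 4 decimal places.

0.4048

Rank p: 1, 2, 7, 6, 5, 8, 3, 4
Rank q: 3, 4, 8, 2, 1, 7, 5, 6
d = rank(p) − rank(q): -2, -2, -1, 4, 4, 1, -2, -2; Σd² = 50
ρ = 1 − 6Σd² / [n(n²−1)] = 1 − 6×50 / (8×63) = 1 − 300/504 ≈ 0.4048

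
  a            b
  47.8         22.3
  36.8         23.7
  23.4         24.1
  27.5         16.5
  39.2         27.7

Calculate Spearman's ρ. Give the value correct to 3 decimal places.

Rank a: 5, 3, 1, 2, 4
Rank b: 2, 3, 4, 1, 5
d = rank(a) − rank(b): 3, 0, -3, 1, -1; Σd² = 20
ρ = 1 − 6Σd² / [n(n²−1)] = 1 − 6×20 / (5×24) = 1 − 120/120 ≈ 0.000

0.000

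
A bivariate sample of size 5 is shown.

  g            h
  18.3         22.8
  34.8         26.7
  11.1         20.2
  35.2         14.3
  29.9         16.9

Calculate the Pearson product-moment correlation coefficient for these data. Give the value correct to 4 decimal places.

n = 5, Σg = 129.3, Σh = 100.9, Σg² = 3802.19, Σh² = 2130.87, Σgh = 2579.29
nΣgh − ΣgΣh = 12896.45 − 13046.37 = -149.92
nΣg² − (Σg)² = 19010.95 − 16718.49 = 2292.46; nΣh² − (Σh)² = 10654.35 − 10180.81 = 473.54
r = -149.92 / √(2292.46 × 473.54) = -149.92 / 1041.9076 ≈ -0.1439

-0.1439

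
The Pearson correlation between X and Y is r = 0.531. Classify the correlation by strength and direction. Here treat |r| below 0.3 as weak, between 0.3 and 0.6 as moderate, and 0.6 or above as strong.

r = 0.531 > 0 so the relationship is positive.
|r| = 0.531, which falls in the moderate range.

moderate positive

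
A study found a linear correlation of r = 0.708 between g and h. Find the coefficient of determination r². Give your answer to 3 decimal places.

0.501

r² = (0.708)² = 0.501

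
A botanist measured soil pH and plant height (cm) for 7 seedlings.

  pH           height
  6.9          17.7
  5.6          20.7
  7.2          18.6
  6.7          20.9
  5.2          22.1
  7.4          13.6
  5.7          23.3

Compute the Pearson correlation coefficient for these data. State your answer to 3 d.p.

-0.814

n = 7, Σx = 44.7, Σy = 136.9, Σx² = 289.99, Σy² = 2740.81, Σxy = 860.37
nΣxy − ΣxΣy = 6022.59 − 6119.43 = -96.84
nΣx² − (Σx)² = 2029.93 − 1998.09 = 31.84; nΣy² − (Σy)² = 19185.67 − 18741.61 = 444.06
r = -96.84 / √(31.84 × 444.06) = -96.84 / 118.9070 ≈ -0.814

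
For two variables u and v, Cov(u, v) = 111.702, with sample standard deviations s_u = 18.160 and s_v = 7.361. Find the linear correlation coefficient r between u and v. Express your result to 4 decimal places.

r = Cov(u,v) / (s_u · s_v) = 111.702 / (18.160 × 7.361)
  = 111.702 / 133.6758 ≈ 0.8356

0.8356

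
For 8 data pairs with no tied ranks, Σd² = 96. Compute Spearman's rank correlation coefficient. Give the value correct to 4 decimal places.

ρ = 1 − 6Σd² / [n(n²−1)] = 1 − 6×96 / (8×63)
  = 1 − 576/504 = 1 − 1.14286 ≈ -0.1429

-0.1429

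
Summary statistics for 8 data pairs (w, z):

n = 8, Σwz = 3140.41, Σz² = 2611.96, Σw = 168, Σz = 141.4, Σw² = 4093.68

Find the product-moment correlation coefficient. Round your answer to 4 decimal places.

0.6772

r = (nΣwz − ΣwΣz) / √[(nΣw² − (Σw)²)(nΣz² − (Σz)²)]
Numerator: 8×3140.41 − 168×141.4 = 1368.08
Denominator: √[(32749.44 − 28224)(20895.68 − 19993.96)] = √[4525.44 × 901.72] = 2020.0692
r = 1368.08 / 2020.0692 ≈ 0.6772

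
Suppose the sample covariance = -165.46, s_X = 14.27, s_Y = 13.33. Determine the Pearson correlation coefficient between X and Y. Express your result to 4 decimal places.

-0.8698

r = Cov(X,Y) / (s_X · s_Y) = -165.46 / (14.27 × 13.33)
  = -165.46 / 190.2191 ≈ -0.8698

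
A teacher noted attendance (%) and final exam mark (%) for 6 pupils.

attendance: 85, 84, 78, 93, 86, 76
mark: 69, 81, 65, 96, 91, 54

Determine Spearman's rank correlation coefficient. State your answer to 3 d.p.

0.943

Rank attendance: 4, 3, 2, 6, 5, 1
Rank mark: 3, 4, 2, 6, 5, 1
d = rank(attendance) − rank(mark): 1, -1, 0, 0, 0, 0; Σd² = 2
ρ = 1 − 6Σd² / [n(n²−1)] = 1 − 6×2 / (6×35) = 1 − 12/210 ≈ 0.943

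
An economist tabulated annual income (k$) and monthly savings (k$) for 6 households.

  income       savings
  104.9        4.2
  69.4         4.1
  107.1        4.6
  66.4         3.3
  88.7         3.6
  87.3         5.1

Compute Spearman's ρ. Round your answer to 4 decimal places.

0.5429

Rank income: 5, 2, 6, 1, 4, 3
Rank savings: 4, 3, 5, 1, 2, 6
d = rank(income) − rank(savings): 1, -1, 1, 0, 2, -3; Σd² = 16
ρ = 1 − 6Σd² / [n(n²−1)] = 1 − 6×16 / (6×35) = 1 − 96/210 ≈ 0.5429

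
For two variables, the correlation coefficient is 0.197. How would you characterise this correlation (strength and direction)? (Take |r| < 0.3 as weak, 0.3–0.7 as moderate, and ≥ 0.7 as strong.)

weak positive

r = 0.197 > 0 so the relationship is positive.
|r| = 0.197, which falls in the weak range.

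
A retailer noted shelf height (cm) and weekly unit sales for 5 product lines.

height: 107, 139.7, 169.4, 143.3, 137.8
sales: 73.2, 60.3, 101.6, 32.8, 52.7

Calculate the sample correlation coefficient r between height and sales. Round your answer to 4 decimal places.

0.3198

n = 5, Σx = 697.2, Σy = 320.6, Σx² = 99185.18, Σy² = 23170.02, Σxy = 45429.65
nΣxy − ΣxΣy = 227148.25 − 223522.32 = 3625.93
nΣx² − (Σx)² = 495925.9 − 486087.84 = 9838.06; nΣy² − (Σy)² = 115850.1 − 102784.36 = 13065.74
r = 3625.93 / √(9838.06 × 13065.74) = 3625.93 / 11337.6159 ≈ 0.3198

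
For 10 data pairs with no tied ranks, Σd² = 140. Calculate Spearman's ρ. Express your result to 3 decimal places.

ρ = 1 − 6Σd² / [n(n²−1)] = 1 − 6×140 / (10×99)
  = 1 − 840/990 = 1 − 0.8485 ≈ 0.152

0.152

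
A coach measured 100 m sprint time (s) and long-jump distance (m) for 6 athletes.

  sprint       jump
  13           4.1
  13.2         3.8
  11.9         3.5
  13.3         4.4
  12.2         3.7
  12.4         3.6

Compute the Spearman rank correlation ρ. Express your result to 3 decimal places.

0.886

Rank sprint: 4, 5, 1, 6, 2, 3
Rank jump: 5, 4, 1, 6, 3, 2
d = rank(sprint) − rank(jump): -1, 1, 0, 0, -1, 1; Σd² = 4
ρ = 1 − 6Σd² / [n(n²−1)] = 1 − 6×4 / (6×35) = 1 − 24/210 ≈ 0.886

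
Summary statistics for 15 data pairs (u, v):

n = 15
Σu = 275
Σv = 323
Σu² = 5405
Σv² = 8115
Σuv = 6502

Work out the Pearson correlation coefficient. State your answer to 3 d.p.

0.894

r = (nΣuv − ΣuΣv) / √[(nΣu² − (Σu)²)(nΣv² − (Σv)²)]
Numerator: 15×6502 − 275×323 = 8705
Denominator: √[(81075 − 75625)(121725 − 104329)] = √[5450 × 17396] = 9736.9502
r = 8705 / 9736.9502 ≈ 0.894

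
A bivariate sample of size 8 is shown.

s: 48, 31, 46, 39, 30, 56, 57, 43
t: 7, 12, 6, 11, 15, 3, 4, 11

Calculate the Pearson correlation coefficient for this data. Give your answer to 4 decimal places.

n = 8, Σs = 350, Σt = 69, Σs² = 16036, Σt² = 721, Σst = 2732
nΣst − ΣsΣt = 21856 − 24150 = -2294
nΣs² − (Σs)² = 128288 − 122500 = 5788; nΣt² − (Σt)² = 5768 − 4761 = 1007
r = -2294 / √(5788 × 1007) = -2294 / 2414.2320 ≈ -0.9502

-0.9502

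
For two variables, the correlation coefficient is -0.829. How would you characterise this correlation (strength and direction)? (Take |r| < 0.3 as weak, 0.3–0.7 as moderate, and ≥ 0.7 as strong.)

r = -0.829 < 0 so the relationship is negative.
|r| = 0.829, which falls in the strong range.

strong negative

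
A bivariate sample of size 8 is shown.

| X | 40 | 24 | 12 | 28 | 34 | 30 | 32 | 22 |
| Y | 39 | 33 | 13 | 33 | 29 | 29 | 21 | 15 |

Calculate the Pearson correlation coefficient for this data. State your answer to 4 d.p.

0.7388

n = 8, ΣX = 222, ΣY = 212, ΣX² = 6668, ΣY² = 6216, ΣXY = 6290
nΣXY − ΣXΣY = 50320 − 47064 = 3256
nΣX² − (ΣX)² = 53344 − 49284 = 4060; nΣY² − (ΣY)² = 49728 − 44944 = 4784
r = 3256 / √(4060 × 4784) = 3256 / 4407.1578 ≈ 0.7388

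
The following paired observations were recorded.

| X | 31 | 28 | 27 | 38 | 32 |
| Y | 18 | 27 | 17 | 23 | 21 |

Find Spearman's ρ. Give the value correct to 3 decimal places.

0.400

Rank X: 3, 2, 1, 5, 4
Rank Y: 2, 5, 1, 4, 3
d = rank(X) − rank(Y): 1, -3, 0, 1, 1; Σd² = 12
ρ = 1 − 6Σd² / [n(n²−1)] = 1 − 6×12 / (5×24) = 1 − 72/120 ≈ 0.400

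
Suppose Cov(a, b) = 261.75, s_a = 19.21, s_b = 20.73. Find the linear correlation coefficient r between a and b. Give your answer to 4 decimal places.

0.6573

r = Cov(a,b) / (s_a · s_b) = 261.75 / (19.21 × 20.73)
  = 261.75 / 398.2233 ≈ 0.6573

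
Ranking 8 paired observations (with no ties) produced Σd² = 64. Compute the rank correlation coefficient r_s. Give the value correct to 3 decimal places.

ρ = 1 − 6Σd² / [n(n²−1)] = 1 − 6×64 / (8×63)
  = 1 − 384/504 = 1 − 0.7619 ≈ 0.238

0.238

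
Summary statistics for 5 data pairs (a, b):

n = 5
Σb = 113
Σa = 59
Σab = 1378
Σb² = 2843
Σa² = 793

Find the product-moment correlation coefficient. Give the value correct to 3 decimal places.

0.267

r = (nΣab − ΣaΣb) / √[(nΣa² − (Σa)²)(nΣb² − (Σb)²)]
Numerator: 5×1378 − 59×113 = 223
Denominator: √[(3965 − 3481)(14215 − 12769)] = √[484 × 1446] = 836.5787
r = 223 / 836.5787 ≈ 0.267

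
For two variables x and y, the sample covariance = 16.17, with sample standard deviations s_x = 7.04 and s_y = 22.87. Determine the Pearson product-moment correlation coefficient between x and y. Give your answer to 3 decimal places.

r = Cov(x,y) / (s_x · s_y) = 16.17 / (7.04 × 22.87)
  = 16.17 / 161.0048 ≈ 0.100

0.100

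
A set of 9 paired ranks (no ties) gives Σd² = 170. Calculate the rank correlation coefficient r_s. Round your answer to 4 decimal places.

-0.4167

ρ = 1 − 6Σd² / [n(n²−1)] = 1 − 6×170 / (9×80)
  = 1 − 1020/720 = 1 − 1.41667 ≈ -0.4167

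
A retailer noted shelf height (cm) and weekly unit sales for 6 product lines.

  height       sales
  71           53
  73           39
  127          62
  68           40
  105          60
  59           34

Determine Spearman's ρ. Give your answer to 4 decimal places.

Rank height: 3, 4, 6, 2, 5, 1
Rank sales: 4, 2, 6, 3, 5, 1
d = rank(height) − rank(sales): -1, 2, 0, -1, 0, 0; Σd² = 6
ρ = 1 − 6Σd² / [n(n²−1)] = 1 − 6×6 / (6×35) = 1 − 36/210 ≈ 0.8286

0.8286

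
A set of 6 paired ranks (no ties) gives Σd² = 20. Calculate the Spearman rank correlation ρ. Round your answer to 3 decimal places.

0.429

ρ = 1 − 6Σd² / [n(n²−1)] = 1 − 6×20 / (6×35)
  = 1 − 120/210 = 1 − 0.5714 ≈ 0.429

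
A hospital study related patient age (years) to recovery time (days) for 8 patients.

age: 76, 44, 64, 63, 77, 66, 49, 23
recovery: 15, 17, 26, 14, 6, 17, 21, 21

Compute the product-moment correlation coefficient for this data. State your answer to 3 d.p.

-0.505

n = 8, Σx = 462, Σy = 137, Σx² = 28992, Σy² = 2593, Σxy = 7530
nΣxy − ΣxΣy = 60240 − 63294 = -3054
nΣx² − (Σx)² = 231936 − 213444 = 18492; nΣy² − (Σy)² = 20744 − 18769 = 1975
r = -3054 / √(18492 × 1975) = -3054 / 6043.3186 ≈ -0.505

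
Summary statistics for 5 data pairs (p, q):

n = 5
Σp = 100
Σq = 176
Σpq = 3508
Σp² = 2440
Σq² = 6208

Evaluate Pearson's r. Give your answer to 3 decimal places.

r = (nΣpq − ΣpΣq) / √[(nΣp² − (Σp)²)(nΣq² − (Σq)²)]
Numerator: 5×3508 − 100×176 = -60
Denominator: √[(12200 − 10000)(31040 − 30976)] = √[2200 × 64] = 375.2333
r = -60 / 375.2333 ≈ -0.160

-0.160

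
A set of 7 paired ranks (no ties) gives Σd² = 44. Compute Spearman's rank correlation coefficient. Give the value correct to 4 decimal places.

0.2143

ρ = 1 − 6Σd² / [n(n²−1)] = 1 − 6×44 / (7×48)
  = 1 − 264/336 = 1 − 0.78571 ≈ 0.2143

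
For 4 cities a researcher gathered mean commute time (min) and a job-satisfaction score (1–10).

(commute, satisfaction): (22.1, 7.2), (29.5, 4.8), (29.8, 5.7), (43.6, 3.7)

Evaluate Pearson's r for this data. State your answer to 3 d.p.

-0.925

n = 4, Σx = 125, Σy = 21.4, Σx² = 4147.66, Σy² = 121.06, Σxy = 631.9
nΣxy − ΣxΣy = 2527.6 − 2675 = -147.4
nΣx² − (Σx)² = 16590.64 − 15625 = 965.64; nΣy² − (Σy)² = 484.24 − 457.96 = 26.28
r = -147.4 / √(965.64 × 26.28) = -147.4 / 159.3017 ≈ -0.925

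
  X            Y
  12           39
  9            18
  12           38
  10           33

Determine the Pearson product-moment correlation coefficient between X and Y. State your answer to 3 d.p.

0.917

n = 4, ΣX = 43, ΣY = 128, ΣX² = 469, ΣY² = 4378, ΣXY = 1416
nΣXY − ΣXΣY = 5664 − 5504 = 160
nΣX² − (ΣX)² = 1876 − 1849 = 27; nΣY² − (ΣY)² = 17512 − 16384 = 1128
r = 160 / √(27 × 1128) = 160 / 174.5165 ≈ 0.917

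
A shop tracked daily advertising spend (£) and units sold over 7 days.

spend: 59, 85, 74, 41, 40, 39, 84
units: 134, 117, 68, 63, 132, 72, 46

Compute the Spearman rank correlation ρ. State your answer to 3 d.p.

Rank spend: 4, 7, 5, 3, 2, 1, 6
Rank units: 7, 5, 3, 2, 6, 4, 1
d = rank(spend) − rank(units): -3, 2, 2, 1, -4, -3, 5; Σd² = 68
ρ = 1 − 6Σd² / [n(n²−1)] = 1 − 6×68 / (7×48) = 1 − 408/336 ≈ -0.214

-0.214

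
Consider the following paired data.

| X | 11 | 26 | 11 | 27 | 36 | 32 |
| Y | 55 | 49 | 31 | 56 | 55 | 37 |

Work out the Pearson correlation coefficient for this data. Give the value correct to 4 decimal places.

0.2681

n = 6, ΣX = 143, ΣY = 283, ΣX² = 3967, ΣY² = 13917, ΣXY = 6896
nΣXY − ΣXΣY = 41376 − 40469 = 907
nΣX² − (ΣX)² = 23802 − 20449 = 3353; nΣY² − (ΣY)² = 83502 − 80089 = 3413
r = 907 / √(3353 × 3413) = 907 / 3382.8670 ≈ 0.2681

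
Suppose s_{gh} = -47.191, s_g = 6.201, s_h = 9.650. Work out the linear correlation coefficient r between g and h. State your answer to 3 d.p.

-0.789

r = Cov(g,h) / (s_g · s_h) = -47.191 / (6.201 × 9.650)
  = -47.191 / 59.8396 ≈ -0.789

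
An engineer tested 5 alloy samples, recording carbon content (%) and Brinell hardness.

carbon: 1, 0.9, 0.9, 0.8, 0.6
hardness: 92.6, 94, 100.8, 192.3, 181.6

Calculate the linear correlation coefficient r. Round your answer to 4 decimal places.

n = 5, Σx = 4.2, Σy = 661.3, Σx² = 3.62, Σy² = 97529.25, Σxy = 530.72
nΣxy − ΣxΣy = 2653.6 − 2777.46 = -123.86
nΣx² − (Σx)² = 18.1 − 17.64 = 0.46; nΣy² − (Σy)² = 487646.25 − 437317.69 = 50328.56
r = -123.86 / √(0.46 × 50328.56) = -123.86 / 152.1550 ≈ -0.8140

-0.8140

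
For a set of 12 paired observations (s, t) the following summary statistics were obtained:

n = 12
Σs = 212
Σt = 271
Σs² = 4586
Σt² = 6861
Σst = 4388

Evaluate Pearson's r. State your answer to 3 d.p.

-0.506

r = (nΣst − ΣsΣt) / √[(nΣs² − (Σs)²)(nΣt² − (Σt)²)]
Numerator: 12×4388 − 212×271 = -4796
Denominator: √[(55032 − 44944)(82332 − 73441)] = √[10088 × 8891] = 9470.6076
r = -4796 / 9470.6076 ≈ -0.506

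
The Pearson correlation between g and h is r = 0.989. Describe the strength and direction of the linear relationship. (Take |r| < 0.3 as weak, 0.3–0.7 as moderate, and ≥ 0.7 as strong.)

r = 0.989 > 0 so the relationship is positive.
|r| = 0.989, which falls in the strong range.

strong positive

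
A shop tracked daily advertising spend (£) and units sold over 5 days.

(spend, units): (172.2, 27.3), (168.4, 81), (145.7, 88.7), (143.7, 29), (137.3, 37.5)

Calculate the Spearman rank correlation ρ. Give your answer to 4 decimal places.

-0.2000

Rank spend: 5, 4, 3, 2, 1
Rank units: 1, 4, 5, 2, 3
d = rank(spend) − rank(units): 4, 0, -2, 0, -2; Σd² = 24
ρ = 1 − 6Σd² / [n(n²−1)] = 1 − 6×24 / (5×24) = 1 − 144/120 ≈ -0.2000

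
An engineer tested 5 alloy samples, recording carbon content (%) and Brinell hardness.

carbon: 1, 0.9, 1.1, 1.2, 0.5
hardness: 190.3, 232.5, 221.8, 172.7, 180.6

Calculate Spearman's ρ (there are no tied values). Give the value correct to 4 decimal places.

Rank carbon: 3, 2, 4, 5, 1
Rank hardness: 3, 5, 4, 1, 2
d = rank(carbon) − rank(hardness): 0, -3, 0, 4, -1; Σd² = 26
ρ = 1 − 6Σd² / [n(n²−1)] = 1 − 6×26 / (5×24) = 1 − 156/120 ≈ -0.3000

-0.3000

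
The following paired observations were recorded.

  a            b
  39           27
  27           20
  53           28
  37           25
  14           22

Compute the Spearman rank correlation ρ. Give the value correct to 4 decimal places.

0.9000

Rank a: 4, 2, 5, 3, 1
Rank b: 4, 1, 5, 3, 2
d = rank(a) − rank(b): 0, 1, 0, 0, -1; Σd² = 2
ρ = 1 − 6Σd² / [n(n²−1)] = 1 − 6×2 / (5×24) = 1 − 12/120 ≈ 0.9000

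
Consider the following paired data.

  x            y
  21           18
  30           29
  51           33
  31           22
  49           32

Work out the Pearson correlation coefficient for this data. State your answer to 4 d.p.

0.8908

n = 5, Σx = 182, Σy = 134, Σx² = 7304, Σy² = 3762, Σxy = 5181
nΣxy − ΣxΣy = 25905 − 24388 = 1517
nΣx² − (Σx)² = 36520 − 33124 = 3396; nΣy² − (Σy)² = 18810 − 17956 = 854
r = 1517 / √(3396 × 854) = 1517 / 1702.9927 ≈ 0.8908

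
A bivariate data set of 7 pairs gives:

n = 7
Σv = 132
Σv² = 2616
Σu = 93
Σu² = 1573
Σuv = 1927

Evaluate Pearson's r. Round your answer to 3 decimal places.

r = (nΣuv − ΣuΣv) / √[(nΣu² − (Σu)²)(nΣv² − (Σv)²)]
Numerator: 7×1927 − 93×132 = 1213
Denominator: √[(11011 − 8649)(18312 − 17424)] = √[2362 × 888] = 1448.2596
r = 1213 / 1448.2596 ≈ 0.838

0.838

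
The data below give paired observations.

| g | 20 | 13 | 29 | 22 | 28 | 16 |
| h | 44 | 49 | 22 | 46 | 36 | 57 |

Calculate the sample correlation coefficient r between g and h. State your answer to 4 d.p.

n = 6, Σg = 128, Σh = 254, Σg² = 2934, Σh² = 11482, Σgh = 5087
nΣgh − ΣgΣh = 30522 − 32512 = -1990
nΣg² − (Σg)² = 17604 − 16384 = 1220; nΣh² − (Σh)² = 68892 − 64516 = 4376
r = -1990 / √(1220 × 4376) = -1990 / 2310.5670 ≈ -0.8613

-0.8613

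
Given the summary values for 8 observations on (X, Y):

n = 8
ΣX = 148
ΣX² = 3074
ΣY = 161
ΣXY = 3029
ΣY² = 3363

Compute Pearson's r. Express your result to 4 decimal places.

0.2485

r = (nΣXY − ΣXΣY) / √[(nΣX² − (ΣX)²)(nΣY² − (ΣY)²)]
Numerator: 8×3029 − 148×161 = 404
Denominator: √[(24592 − 21904)(26904 − 25921)] = √[2688 × 983] = 1625.5165
r = 404 / 1625.5165 ≈ 0.2485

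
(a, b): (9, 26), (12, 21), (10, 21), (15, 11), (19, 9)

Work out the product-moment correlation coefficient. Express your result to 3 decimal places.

-0.949

n = 5, Σa = 65, Σb = 88, Σa² = 911, Σb² = 1760, Σab = 1032
nΣab − ΣaΣb = 5160 − 5720 = -560
nΣa² − (Σa)² = 4555 − 4225 = 330; nΣb² − (Σb)² = 8800 − 7744 = 1056
r = -560 / √(330 × 1056) = -560 / 590.3219 ≈ -0.949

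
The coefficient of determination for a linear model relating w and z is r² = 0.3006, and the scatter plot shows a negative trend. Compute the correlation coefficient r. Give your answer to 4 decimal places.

-0.5483

|r| = √0.3006 = 0.5483
The association is negative, so r = −0.5483.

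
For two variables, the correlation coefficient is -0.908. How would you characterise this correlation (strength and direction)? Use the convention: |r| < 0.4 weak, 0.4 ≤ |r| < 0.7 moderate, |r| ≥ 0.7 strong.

strong negative

r = -0.908 < 0 so the relationship is negative.
|r| = 0.908, which falls in the strong range.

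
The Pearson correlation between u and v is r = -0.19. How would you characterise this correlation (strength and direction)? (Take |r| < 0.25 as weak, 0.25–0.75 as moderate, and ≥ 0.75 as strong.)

r = -0.19 < 0 so the relationship is negative.
|r| = 0.19, which falls in the weak range.

weak negative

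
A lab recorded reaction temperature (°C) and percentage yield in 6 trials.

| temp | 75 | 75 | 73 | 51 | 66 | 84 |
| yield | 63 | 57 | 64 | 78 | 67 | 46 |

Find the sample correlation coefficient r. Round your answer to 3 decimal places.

-0.945

n = 6, Σx = 424, Σy = 375, Σx² = 30592, Σy² = 24003, Σxy = 25936
nΣxy − ΣxΣy = 155616 − 159000 = -3384
nΣx² − (Σx)² = 183552 − 179776 = 3776; nΣy² − (Σy)² = 144018 − 140625 = 3393
r = -3384 / √(3776 × 3393) = -3384 / 3579.3810 ≈ -0.945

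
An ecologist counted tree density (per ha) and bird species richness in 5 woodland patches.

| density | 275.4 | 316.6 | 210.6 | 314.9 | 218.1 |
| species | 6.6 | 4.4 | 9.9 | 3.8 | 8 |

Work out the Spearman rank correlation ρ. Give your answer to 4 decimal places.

-0.9000

Rank density: 3, 5, 1, 4, 2
Rank species: 3, 2, 5, 1, 4
d = rank(density) − rank(species): 0, 3, -4, 3, -2; Σd² = 38
ρ = 1 − 6Σd² / [n(n²−1)] = 1 − 6×38 / (5×24) = 1 − 228/120 ≈ -0.9000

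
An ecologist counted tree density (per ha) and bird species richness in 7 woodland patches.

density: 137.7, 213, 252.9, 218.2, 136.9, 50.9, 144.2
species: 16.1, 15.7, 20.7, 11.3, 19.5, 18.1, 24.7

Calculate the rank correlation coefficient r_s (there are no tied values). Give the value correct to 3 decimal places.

Rank density: 3, 5, 7, 6, 2, 1, 4
Rank species: 3, 2, 6, 1, 5, 4, 7
d = rank(density) − rank(species): 0, 3, 1, 5, -3, -3, -3; Σd² = 62
ρ = 1 − 6Σd² / [n(n²−1)] = 1 − 6×62 / (7×48) = 1 − 372/336 ≈ -0.107

-0.107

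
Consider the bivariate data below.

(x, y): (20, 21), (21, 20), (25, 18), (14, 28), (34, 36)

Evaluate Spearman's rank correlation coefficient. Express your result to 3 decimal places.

0.000

Rank x: 2, 3, 4, 1, 5
Rank y: 3, 2, 1, 4, 5
d = rank(x) − rank(y): -1, 1, 3, -3, 0; Σd² = 20
ρ = 1 − 6Σd² / [n(n²−1)] = 1 − 6×20 / (5×24) = 1 − 120/120 ≈ 0.000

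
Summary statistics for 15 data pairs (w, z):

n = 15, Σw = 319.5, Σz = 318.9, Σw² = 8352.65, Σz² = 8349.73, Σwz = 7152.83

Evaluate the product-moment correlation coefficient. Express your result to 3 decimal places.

0.231

r = (nΣwz − ΣwΣz) / √[(nΣw² − (Σw)²)(nΣz² − (Σz)²)]
Numerator: 15×7152.83 − 319.5×318.9 = 5403.9
Denominator: √[(125289.75 − 102080.25)(125245.95 − 101697.21)] = √[23209.5 × 23548.74] = 23378.5047
r = 5403.9 / 23378.5047 ≈ 0.231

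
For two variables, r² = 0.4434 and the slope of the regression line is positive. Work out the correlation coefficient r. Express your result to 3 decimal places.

0.666

|r| = √0.4434 = 0.666
The association is positive, so r = 0.666.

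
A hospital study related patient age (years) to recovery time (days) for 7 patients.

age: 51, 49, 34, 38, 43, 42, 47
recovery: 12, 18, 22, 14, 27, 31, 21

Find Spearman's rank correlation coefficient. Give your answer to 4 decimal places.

-0.4643

Rank age: 7, 6, 1, 2, 4, 3, 5
Rank recovery: 1, 3, 5, 2, 6, 7, 4
d = rank(age) − rank(recovery): 6, 3, -4, 0, -2, -4, 1; Σd² = 82
ρ = 1 − 6Σd² / [n(n²−1)] = 1 − 6×82 / (7×48) = 1 − 492/336 ≈ -0.4643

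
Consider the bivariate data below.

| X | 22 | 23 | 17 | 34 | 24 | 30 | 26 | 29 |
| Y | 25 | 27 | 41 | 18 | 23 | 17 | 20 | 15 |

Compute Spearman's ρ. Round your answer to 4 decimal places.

-0.8810

Rank X: 2, 3, 1, 8, 4, 7, 5, 6
Rank Y: 6, 7, 8, 3, 5, 2, 4, 1
d = rank(X) − rank(Y): -4, -4, -7, 5, -1, 5, 1, 5; Σd² = 158
ρ = 1 − 6Σd² / [n(n²−1)] = 1 − 6×158 / (8×63) = 1 − 948/504 ≈ -0.8810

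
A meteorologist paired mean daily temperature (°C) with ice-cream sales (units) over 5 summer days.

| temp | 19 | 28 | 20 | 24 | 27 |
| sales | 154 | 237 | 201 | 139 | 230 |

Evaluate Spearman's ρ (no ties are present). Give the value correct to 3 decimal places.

0.700

Rank temp: 1, 5, 2, 3, 4
Rank sales: 2, 5, 3, 1, 4
d = rank(temp) − rank(sales): -1, 0, -1, 2, 0; Σd² = 6
ρ = 1 − 6Σd² / [n(n²−1)] = 1 − 6×6 / (5×24) = 1 − 36/120 ≈ 0.700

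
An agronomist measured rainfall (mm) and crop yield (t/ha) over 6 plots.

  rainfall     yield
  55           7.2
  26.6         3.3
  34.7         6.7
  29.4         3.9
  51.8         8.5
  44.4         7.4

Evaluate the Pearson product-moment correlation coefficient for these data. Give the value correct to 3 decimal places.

n = 6, Σx = 241.9, Σy = 37, Σx² = 10455.61, Σy² = 249.84, Σxy = 1599.79
nΣxy − ΣxΣy = 9598.74 − 8950.3 = 648.44
nΣx² − (Σx)² = 62733.66 − 58515.61 = 4218.05; nΣy² − (Σy)² = 1499.04 − 1369 = 130.04
r = 648.44 / √(4218.05 × 130.04) = 648.44 / 740.6181 ≈ 0.876

0.876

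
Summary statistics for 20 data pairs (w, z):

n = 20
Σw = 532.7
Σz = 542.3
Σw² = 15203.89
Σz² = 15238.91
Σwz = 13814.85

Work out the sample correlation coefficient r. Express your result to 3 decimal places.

r = (nΣwz − ΣwΣz) / √[(nΣw² − (Σw)²)(nΣz² − (Σz)²)]
Numerator: 20×13814.85 − 532.7×542.3 = -12586.21
Denominator: √[(304077.8 − 283769.29)(304778.2 − 294089.29)] = √[20308.51 × 10688.91] = 14733.4937
r = -12586.21 / 14733.4937 ≈ -0.854

-0.854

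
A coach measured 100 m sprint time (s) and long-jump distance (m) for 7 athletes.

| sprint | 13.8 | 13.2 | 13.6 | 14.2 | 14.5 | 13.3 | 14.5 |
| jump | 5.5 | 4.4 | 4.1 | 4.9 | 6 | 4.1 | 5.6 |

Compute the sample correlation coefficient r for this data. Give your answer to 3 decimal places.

0.838

n = 7, Σx = 97.1, Σy = 34.6, Σx² = 1348.67, Σy² = 174.6, Σxy = 482.05
nΣxy − ΣxΣy = 3374.35 − 3359.66 = 14.69
nΣx² − (Σx)² = 9440.69 − 9428.41 = 12.28; nΣy² − (Σy)² = 1222.2 − 1197.16 = 25.04
r = 14.69 / √(12.28 × 25.04) = 14.69 / 17.5354 ≈ 0.838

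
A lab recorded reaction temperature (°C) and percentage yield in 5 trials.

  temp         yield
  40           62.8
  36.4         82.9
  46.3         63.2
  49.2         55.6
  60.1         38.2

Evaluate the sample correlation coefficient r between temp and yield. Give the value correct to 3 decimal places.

-0.946

n = 5, Σx = 232, Σy = 302.7, Σx² = 11101.3, Σy² = 19361.09, Σxy = 13487.06
nΣxy − ΣxΣy = 67435.3 − 70226.4 = -2791.1
nΣx² − (Σx)² = 55506.5 − 53824 = 1682.5; nΣy² − (Σy)² = 96805.45 − 91627.29 = 5178.16
r = -2791.1 / √(1682.5 × 5178.16) = -2791.1 / 2951.6528 ≈ -0.946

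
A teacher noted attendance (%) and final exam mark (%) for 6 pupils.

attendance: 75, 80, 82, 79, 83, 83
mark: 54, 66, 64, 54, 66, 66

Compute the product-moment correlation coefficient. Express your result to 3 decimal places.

n = 6, Σx = 482, Σy = 370, Σx² = 38768, Σy² = 22996, Σxy = 29800
nΣxy − ΣxΣy = 178800 − 178340 = 460
nΣx² − (Σx)² = 232608 − 232324 = 284; nΣy² − (Σy)² = 137976 − 136900 = 1076
r = 460 / √(284 × 1076) = 460 / 552.7965 ≈ 0.832

0.832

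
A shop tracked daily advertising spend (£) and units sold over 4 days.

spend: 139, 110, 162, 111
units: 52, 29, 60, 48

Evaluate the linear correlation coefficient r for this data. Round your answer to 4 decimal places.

n = 4, Σx = 522, Σy = 189, Σx² = 69986, Σy² = 9449, Σxy = 25466
nΣxy − ΣxΣy = 101864 − 98658 = 3206
nΣx² − (Σx)² = 279944 − 272484 = 7460; nΣy² − (Σy)² = 37796 − 35721 = 2075
r = 3206 / √(7460 × 2075) = 3206 / 3934.3996 ≈ 0.8149

0.8149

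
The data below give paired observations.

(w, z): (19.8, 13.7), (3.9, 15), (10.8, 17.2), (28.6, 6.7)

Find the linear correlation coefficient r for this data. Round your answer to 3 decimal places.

n = 4, Σw = 63.1, Σz = 52.6, Σw² = 1341.85, Σz² = 753.42, Σwz = 707.14
nΣwz − ΣwΣz = 2828.56 − 3319.06 = -490.5
nΣw² − (Σw)² = 5367.4 − 3981.61 = 1385.79; nΣz² − (Σz)² = 3013.68 − 2766.76 = 246.92
r = -490.5 / √(1385.79 × 246.92) = -490.5 / 584.9609 ≈ -0.839

-0.839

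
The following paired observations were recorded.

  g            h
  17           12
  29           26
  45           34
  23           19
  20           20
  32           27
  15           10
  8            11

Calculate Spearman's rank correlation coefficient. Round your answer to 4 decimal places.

Rank g: 3, 6, 8, 5, 4, 7, 2, 1
Rank h: 3, 6, 8, 4, 5, 7, 1, 2
d = rank(g) − rank(h): 0, 0, 0, 1, -1, 0, 1, -1; Σd² = 4
ρ = 1 − 6Σd² / [n(n²−1)] = 1 − 6×4 / (8×63) = 1 − 24/504 ≈ 0.9524

0.9524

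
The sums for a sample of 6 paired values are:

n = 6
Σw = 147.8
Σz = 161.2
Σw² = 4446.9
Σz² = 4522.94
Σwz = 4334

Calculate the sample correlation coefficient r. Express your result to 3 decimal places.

r = (nΣwz − ΣwΣz) / √[(nΣw² − (Σw)²)(nΣz² − (Σz)²)]
Numerator: 6×4334 − 147.8×161.2 = 2178.64
Denominator: √[(26681.4 − 21844.84)(27137.64 − 25985.44)] = √[4836.56 × 1152.2] = 2360.6534
r = 2178.64 / 2360.6534 ≈ 0.923

0.923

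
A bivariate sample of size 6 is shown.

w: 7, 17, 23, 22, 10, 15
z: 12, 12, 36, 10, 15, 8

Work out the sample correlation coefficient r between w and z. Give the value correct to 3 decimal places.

n = 6, Σw = 94, Σz = 93, Σw² = 1676, Σz² = 1973, Σwz = 1606
nΣwz − ΣwΣz = 9636 − 8742 = 894
nΣw² − (Σw)² = 10056 − 8836 = 1220; nΣz² − (Σz)² = 11838 − 8649 = 3189
r = 894 / √(1220 × 3189) = 894 / 1972.4553 ≈ 0.453

0.453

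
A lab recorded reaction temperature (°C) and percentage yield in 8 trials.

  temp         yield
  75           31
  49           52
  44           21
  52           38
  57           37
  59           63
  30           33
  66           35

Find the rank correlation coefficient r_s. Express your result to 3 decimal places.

0.119

Rank temp: 8, 3, 2, 4, 5, 6, 1, 7
Rank yield: 2, 7, 1, 6, 5, 8, 3, 4
d = rank(temp) − rank(yield): 6, -4, 1, -2, 0, -2, -2, 3; Σd² = 74
ρ = 1 − 6Σd² / [n(n²−1)] = 1 − 6×74 / (8×63) = 1 − 444/504 ≈ 0.119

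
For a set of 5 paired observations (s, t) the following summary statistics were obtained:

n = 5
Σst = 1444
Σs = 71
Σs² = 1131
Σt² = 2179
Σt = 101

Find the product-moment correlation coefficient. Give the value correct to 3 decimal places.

r = (nΣst − ΣsΣt) / √[(nΣs² − (Σs)²)(nΣt² − (Σt)²)]
Numerator: 5×1444 − 71×101 = 49
Denominator: √[(5655 − 5041)(10895 − 10201)] = √[614 × 694] = 652.7756
r = 49 / 652.7756 ≈ 0.075

0.075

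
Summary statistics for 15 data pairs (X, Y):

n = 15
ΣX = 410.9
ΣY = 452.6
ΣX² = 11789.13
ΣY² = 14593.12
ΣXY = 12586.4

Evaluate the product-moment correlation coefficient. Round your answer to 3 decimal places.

0.266

r = (nΣXY − ΣXΣY) / √[(nΣX² − (ΣX)²)(nΣY² − (ΣY)²)]
Numerator: 15×12586.4 − 410.9×452.6 = 2822.66
Denominator: √[(176836.95 − 168838.81)(218896.8 − 204846.76)] = √[7998.14 × 14050.04] = 10600.6692
r = 2822.66 / 10600.6692 ≈ 0.266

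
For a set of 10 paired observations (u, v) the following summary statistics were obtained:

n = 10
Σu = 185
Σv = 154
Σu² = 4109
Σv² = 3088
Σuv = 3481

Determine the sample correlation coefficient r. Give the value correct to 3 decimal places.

r = (nΣuv − ΣuΣv) / √[(nΣu² − (Σu)²)(nΣv² − (Σv)²)]
Numerator: 10×3481 − 185×154 = 6320
Denominator: √[(41090 − 34225)(30880 − 23716)] = √[6865 × 7164] = 7012.9067
r = 6320 / 7012.9067 ≈ 0.901

0.901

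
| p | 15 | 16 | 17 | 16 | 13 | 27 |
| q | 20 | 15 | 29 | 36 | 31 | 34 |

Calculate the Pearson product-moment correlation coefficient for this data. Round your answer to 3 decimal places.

0.344

n = 6, Σp = 104, Σq = 165, Σp² = 1924, Σq² = 4879, Σpq = 2930
nΣpq − ΣpΣq = 17580 − 17160 = 420
nΣp² − (Σp)² = 11544 − 10816 = 728; nΣq² − (Σq)² = 29274 − 27225 = 2049
r = 420 / √(728 × 2049) = 420 / 1221.3402 ≈ 0.344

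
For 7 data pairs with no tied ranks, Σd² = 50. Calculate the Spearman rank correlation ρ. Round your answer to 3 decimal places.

0.107

ρ = 1 − 6Σd² / [n(n²−1)] = 1 − 6×50 / (7×48)
  = 1 − 300/336 = 1 − 0.8929 ≈ 0.107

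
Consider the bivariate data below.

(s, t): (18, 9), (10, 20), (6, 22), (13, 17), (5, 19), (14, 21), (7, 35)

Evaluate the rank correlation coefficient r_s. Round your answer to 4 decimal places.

Rank s: 7, 4, 2, 5, 1, 6, 3
Rank t: 1, 4, 6, 2, 3, 5, 7
d = rank(s) − rank(t): 6, 0, -4, 3, -2, 1, -4; Σd² = 82
ρ = 1 − 6Σd² / [n(n²−1)] = 1 − 6×82 / (7×48) = 1 − 492/336 ≈ -0.4643

-0.4643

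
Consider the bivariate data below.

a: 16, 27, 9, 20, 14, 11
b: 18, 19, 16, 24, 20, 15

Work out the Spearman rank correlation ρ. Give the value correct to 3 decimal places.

Rank a: 4, 6, 1, 5, 3, 2
Rank b: 3, 4, 2, 6, 5, 1
d = rank(a) − rank(b): 1, 2, -1, -1, -2, 1; Σd² = 12
ρ = 1 − 6Σd² / [n(n²−1)] = 1 − 6×12 / (6×35) = 1 − 72/210 ≈ 0.657

0.657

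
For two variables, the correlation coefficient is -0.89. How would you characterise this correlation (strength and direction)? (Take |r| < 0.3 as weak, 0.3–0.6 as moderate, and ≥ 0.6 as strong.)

strong negative

r = -0.89 < 0 so the relationship is negative.
|r| = 0.89, which falls in the strong range.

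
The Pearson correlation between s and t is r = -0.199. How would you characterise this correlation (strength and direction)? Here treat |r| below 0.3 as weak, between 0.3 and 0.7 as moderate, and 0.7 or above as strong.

r = -0.199 < 0 so the relationship is negative.
|r| = 0.199, which falls in the weak range.

weak negative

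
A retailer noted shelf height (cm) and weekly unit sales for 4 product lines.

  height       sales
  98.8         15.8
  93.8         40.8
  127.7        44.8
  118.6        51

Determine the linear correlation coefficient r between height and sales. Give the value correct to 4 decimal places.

n = 4, Σx = 438.9, Σy = 152.4, Σx² = 48933.13, Σy² = 6522.32, Σxy = 17157.64
nΣxy − ΣxΣy = 68630.56 − 66888.36 = 1742.2
nΣx² − (Σx)² = 195732.52 − 192633.21 = 3099.31; nΣy² − (Σy)² = 26089.28 − 23225.76 = 2863.52
r = 1742.2 / √(3099.31 × 2863.52) = 1742.2 / 2979.0831 ≈ 0.5848

0.5848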